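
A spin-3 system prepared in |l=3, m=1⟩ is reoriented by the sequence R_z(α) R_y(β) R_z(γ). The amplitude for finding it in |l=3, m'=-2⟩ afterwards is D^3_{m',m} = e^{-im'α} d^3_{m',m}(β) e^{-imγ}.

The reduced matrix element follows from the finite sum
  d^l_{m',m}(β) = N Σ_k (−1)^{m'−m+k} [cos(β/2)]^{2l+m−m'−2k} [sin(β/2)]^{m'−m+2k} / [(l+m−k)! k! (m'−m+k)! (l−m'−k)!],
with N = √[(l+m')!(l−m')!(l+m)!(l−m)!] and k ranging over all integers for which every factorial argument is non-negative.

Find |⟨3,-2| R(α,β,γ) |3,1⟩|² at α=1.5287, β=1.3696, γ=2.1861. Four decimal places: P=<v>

P=0.2457

D^3_{-2,1}(1.5287,1.3696,2.1861) = e^{-i·-2·1.5287}·d^3_{-2,1}(1.3696)·e^{-i·1·2.1861}. Compute d first:
c=cos(1.369600/2)=0.774546, s=sin(1.369600/2)=0.632518; N=√[1·120·24·2]=75.894664
Admissible k: 3..4 (factorial args all ≥0)
  k=3: (−1)^0·75.8947/(12)·0.7745^3·0.6325^3 = +0.743686
  k=4: (−1)^1·75.8947/(24)·0.7745^1·0.6325^5 = -0.247977
d^3_{-2,1}(1.3696) = +0.743686 -0.247977 = +0.495709
|D^3_{-2,1}|² = |d^3_{-2,1}(β)|² = (+0.495709)² = 0.245728 (the z-rotation phases have unit modulus)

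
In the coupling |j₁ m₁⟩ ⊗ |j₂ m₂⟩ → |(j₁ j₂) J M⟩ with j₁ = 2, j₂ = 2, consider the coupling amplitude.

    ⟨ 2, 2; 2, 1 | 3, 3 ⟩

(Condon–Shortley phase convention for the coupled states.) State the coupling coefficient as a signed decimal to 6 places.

+0.707107

j₁+j₂−J=1  J+j₁−j₂=3  J−j₁+j₂=3  j₁+j₂+J+1=8
(j₁±m₁, j₂±m₂, J±M) = (4,0,3,1,6,0)
P² = 648
sum k=0..0:
  [0] +1/36 = 1/36
S = 1/36
C² = P²·S² = 1/2 ; C = +0.707107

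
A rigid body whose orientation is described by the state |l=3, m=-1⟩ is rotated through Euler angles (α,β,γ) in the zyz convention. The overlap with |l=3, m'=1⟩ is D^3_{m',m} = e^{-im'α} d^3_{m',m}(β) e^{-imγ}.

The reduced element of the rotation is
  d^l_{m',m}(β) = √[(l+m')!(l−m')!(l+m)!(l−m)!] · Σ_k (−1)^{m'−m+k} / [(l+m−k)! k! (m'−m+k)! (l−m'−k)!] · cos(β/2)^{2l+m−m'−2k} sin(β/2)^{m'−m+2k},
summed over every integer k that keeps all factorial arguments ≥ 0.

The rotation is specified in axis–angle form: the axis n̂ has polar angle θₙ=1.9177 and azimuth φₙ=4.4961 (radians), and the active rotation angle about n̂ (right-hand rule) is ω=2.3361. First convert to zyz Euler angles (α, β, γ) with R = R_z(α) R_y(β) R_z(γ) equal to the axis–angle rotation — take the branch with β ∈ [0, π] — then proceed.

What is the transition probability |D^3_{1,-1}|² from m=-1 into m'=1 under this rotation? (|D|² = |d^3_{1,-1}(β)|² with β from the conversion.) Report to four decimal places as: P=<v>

Axis–angle → zyz. n̂ = (sinθₙcosφₙ, sinθₙsinφₙ, cosθₙ) = (-0.201822, -0.918518, -0.339988), ω = 2.3361.
R = I cosω + sinω [n̂]ₓ + (1−cosω) n̂n̂ᵀ gives
  R = [-0.623806, +0.558989, -0.546258; +0.068610, +0.735382, +0.674171; +0.778562, +0.383073, -0.497088]
β = atan2(√(R₁₃²+R₂₃²), R₃₃) = 2.091036; α = atan2(R₂₃, R₁₃) mod 2π = 2.251766; γ = atan2(R₃₂, −R₃₁) mod 2π = 2.684344
First d^3_{1,-1}(β=2.0910), then the phase factors e^{-i(1)α} and e^{-i(-1)γ}:
Half-angle: c=0.501454, s=0.865184. N=√(24·2·2·24)=48.000000
The bounds max(0,m−m')=0 and min(l+m,l−m')=2 give 3 terms
  k=0: (−1)^2·48.0000/(8)·0.5015^4·0.8652^2 = +0.283983
  k=1: (−1)^3·48.0000/(6)·0.5015^2·0.8652^4 = -1.127163
  k=2: (−1)^4·48.0000/(48)·0.5015^0·0.8652^6 = +0.419423
d^3_{1,-1}(2.0910) = +0.283983 -1.127163 +0.419423 = -0.423757
|D^3_{1,-1}|² = |d^3_{1,-1}(β)|² = (-0.423757)² = 0.179570 (the z-rotation phases have unit modulus)

P=0.1796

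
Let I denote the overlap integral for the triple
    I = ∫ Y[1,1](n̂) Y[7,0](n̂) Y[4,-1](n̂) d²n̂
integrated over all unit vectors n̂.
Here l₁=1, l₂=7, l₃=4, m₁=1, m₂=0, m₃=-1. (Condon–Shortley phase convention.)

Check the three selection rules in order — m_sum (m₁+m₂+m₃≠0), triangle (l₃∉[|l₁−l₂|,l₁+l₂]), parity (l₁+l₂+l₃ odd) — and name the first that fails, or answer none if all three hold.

triangle

azimuthal sum: 1 + 0 − 1 = 0  ✓
l₃ must lie in [6,8]; have l₃=4  ✗
L = 1 + 7 + 4 = 12 (even)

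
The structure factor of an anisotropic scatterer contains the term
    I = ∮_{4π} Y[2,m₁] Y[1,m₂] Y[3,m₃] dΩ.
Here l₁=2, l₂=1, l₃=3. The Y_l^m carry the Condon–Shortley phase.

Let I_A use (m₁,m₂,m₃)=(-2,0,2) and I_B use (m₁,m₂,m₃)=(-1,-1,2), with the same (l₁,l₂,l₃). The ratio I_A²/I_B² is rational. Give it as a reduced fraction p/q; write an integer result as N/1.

1/2

Same 2,1,3: normalisation and zero-m 3j drop out of the ratio.
A: Δ: 0! 4! 2! / 7! → 1/105; sum: t=0:+1/24 = 1/24; 3j²(2 1 3; -2 0 2) = Δ·Π!·Σ² = 1/21  (sign -1)
B: Δ: 0! 4! 2! / 7! → 1/105; sum: t=0:+1/12 = 1/12; 3j²(2 1 3; -1 -1 2) = Δ·Π!·Σ² = 2/21  (sign -1)
I_A²/I_B² = (1/21)/(2/21) = 1/2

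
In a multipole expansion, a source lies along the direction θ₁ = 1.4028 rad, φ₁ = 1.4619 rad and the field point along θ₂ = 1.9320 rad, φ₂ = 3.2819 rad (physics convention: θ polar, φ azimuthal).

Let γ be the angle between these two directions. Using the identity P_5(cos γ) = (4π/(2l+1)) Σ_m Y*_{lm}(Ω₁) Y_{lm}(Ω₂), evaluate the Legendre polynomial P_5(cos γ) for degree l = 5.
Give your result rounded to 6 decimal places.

-0.346618

Term-by-term m-sum for l=5 (normalisation 4π/11 = 1.142397):
  m=-5: (0.223956, 0.369846) × (-0.253983, 0.214595) = (-0.136248, -0.045875)  (running Σ = (-0.136248, -0.045875))
  m=-4: (0.210229, -0.097840) × (-0.336288, 0.211412) = (-0.050013, 0.077348)  (running Σ = (-0.186261, 0.031473))
  m=-3: (0.079622, 0.234992) × (-0.032059, 0.014352) = (-0.005925, -0.006391)  (running Σ = (-0.192186, 0.025082))
  m=-2: (0.246390, -0.054527) × (0.314932, -0.090770) = (0.072647, -0.039537)  (running Σ = (-0.119540, -0.014455))
  m=-1: (0.021449, 0.196189) × (0.124877, -0.017637) = (0.006139, 0.024121)  (running Σ = (-0.113401, 0.009666))
  m=0: (0.256017, -0.000000) × (-0.299241, 0.000000) = (-0.076611, 0.000000)  (running Σ = (-0.190012, 0.009666))
  m=1: (-0.021449, 0.196189) × (-0.124877, -0.017637) = (0.006139, -0.024121)  (running Σ = (-0.183873, -0.014455))
  m=2: (0.246390, 0.054527) × (0.314932, 0.090770) = (0.072647, 0.039537)  (running Σ = (-0.111226, 0.025082))
  m=3: (-0.079622, 0.234992) × (0.032059, 0.014352) = (-0.005925, 0.006391)  (running Σ = (-0.117151, 0.031473))
  m=4: (0.210229, 0.097840) × (-0.336288, -0.211412) = (-0.050013, -0.077348)  (running Σ = (-0.167164, -0.045875))
  m=5: (-0.223956, 0.369846) × (0.253983, 0.214595) = (-0.136248, 0.045875)  (running Σ = (-0.303413, 0.000000))
Accumulated sum (-0.303413, 0.000000); after 4π/(2l+1) scaling, (-0.346618, 0.000000) ⇒ P_5 = -0.346618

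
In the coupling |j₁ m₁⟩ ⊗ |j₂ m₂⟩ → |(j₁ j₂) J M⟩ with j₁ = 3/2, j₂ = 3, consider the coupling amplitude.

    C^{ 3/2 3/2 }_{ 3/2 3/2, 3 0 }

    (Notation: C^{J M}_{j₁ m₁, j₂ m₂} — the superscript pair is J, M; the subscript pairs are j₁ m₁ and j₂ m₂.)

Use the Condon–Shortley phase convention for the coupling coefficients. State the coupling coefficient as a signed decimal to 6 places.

+0.169031

√[4·3!0!3!/7! · 3!0!3!3!3!0!] = √(1296/35)
  +(−1)^0/∏(0,3,0,3,0,0)! = 1/36  (running 1/36)
⟨..|..⟩ = √(1296/35)·(1/36) = +0.169031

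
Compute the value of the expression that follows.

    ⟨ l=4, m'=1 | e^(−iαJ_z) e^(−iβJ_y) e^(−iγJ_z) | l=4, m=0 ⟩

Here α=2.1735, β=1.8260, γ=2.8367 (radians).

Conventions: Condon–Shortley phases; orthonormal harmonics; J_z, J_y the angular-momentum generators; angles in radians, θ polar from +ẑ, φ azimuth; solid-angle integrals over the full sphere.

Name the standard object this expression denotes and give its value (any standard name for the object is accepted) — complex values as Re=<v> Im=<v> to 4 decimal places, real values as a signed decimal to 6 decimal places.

This is a Wigner D-matrix element — the rotation-matrix element ⟨l m'| R(α,β,γ) |l m⟩ in the angular-momentum basis.
Split into d^4_{1,0}(β=1.8260) × two z-phases.
With c≡cos(β/2)=0.611374 and s≡sin(β/2)=0.791341, N=[120·6·24·24]^{1/2}=643.987578
k: max(0,(0)−(1))=0 … min(4+(0),4−(1))=3
  k=0: (−1)^1·643.9876/(144)·0.6114^7·0.7913^1 = -0.112987
  k=1: (−1)^2·643.9876/(24)·0.6114^5·0.7913^3 = +1.135781
  k=2: (−1)^3·643.9876/(24)·0.6114^3·0.7913^5 = -1.902864
  k=3: (−1)^4·643.9876/(144)·0.6114^1·0.7913^7 = +0.531336
d^4_{1,0}(1.8260) = -0.112987 +1.135781 -1.902864 +0.531336 = -0.348734
Attach z-rotation phases: D = e^{-i(1)(2.1735)}·(-0.348734)·e^{-i(0)(2.8367)} = +0.197687+0.287289i

Wigner D-matrix element, Re=0.1977 Im=0.2873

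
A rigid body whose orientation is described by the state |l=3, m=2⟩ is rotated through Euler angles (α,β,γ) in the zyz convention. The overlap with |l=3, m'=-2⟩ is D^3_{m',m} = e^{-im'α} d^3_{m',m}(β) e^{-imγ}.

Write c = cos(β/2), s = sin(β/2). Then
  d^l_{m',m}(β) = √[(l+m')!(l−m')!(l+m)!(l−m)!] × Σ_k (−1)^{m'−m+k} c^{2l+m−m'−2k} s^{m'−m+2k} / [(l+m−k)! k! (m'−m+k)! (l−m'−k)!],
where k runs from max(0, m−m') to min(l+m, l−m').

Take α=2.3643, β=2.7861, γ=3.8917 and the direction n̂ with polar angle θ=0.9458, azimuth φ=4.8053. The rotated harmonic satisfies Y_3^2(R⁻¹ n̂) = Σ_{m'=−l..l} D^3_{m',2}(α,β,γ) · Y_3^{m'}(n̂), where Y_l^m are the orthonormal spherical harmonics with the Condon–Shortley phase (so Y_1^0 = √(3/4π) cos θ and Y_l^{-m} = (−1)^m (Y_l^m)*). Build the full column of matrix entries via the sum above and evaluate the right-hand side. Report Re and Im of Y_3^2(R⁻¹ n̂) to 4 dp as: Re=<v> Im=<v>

Need the full column D^3_{m',2} for m'=−3..3 at α=2.3643, β=2.7861, γ=3.8917.
cos(β/2)=0.176812, sin(β/2)=0.984245
d^3_{-3,2}: single k=5 term ⇒ +0.400039;  D = +0.308401-0.254794i
d^3_{-2,2}: k∈[4..5] ⇒ +0.146692 -0.909114 = -0.762423;  D = +0.759553+0.066090i
d^3_{-1,2}: k∈[3..4] ⇒ +0.033333 -0.516448 = -0.483115;  D = -0.313704-0.367410i
d^3_{0,2}: k∈[2..3] ⇒ +0.005186 -0.160693 = -0.155507;  D = -0.010967+0.155120i
d^3_{1,2}: k∈[1..2] ⇒ +0.000538 -0.033333 = -0.032795;  D = +0.024592-0.021697i
d^3_{2,2}: k∈[0..1] ⇒ +0.000031 -0.004734 = -0.004703;  D = -0.004696-0.000256i
d^3_{3,2}: single k=0 term ⇒ -0.000417;  D = +0.000281+0.000308i
Y_3^{m'}(θ=0.9458,φ=4.8053) and Σ D·Y over m':
  (+0.3084-0.2548i)·(-0.0612-0.2139i)  (+0.7596+0.0661i)·(-0.3865+0.0727i)  (-0.3137-0.3674i)·(+0.0173+0.1857i)  (-0.0110+0.1551i)·(-0.2813+0.0000i)  (+0.0246-0.0217i)·(-0.0173+0.1857i)  (-0.0047-0.0003i)·(-0.3865-0.0727i)  (+0.0003+0.0003i)·(+0.0612-0.2139i)
Y_3^2(R⁻¹ n̂) = -0.300375-0.123646i

Re=-0.3004 Im=-0.1236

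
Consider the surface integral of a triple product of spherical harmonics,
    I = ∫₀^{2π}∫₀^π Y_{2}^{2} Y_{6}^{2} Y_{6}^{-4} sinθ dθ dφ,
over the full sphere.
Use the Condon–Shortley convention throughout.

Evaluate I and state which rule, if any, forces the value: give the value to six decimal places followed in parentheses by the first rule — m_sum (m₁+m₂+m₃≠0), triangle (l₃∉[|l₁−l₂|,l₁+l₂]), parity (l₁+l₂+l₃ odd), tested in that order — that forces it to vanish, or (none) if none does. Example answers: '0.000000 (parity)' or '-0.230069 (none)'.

-0.153870 (none)

Checks pass: Σm=0; 14 even; l₃=6∈[4,8].
(2·2+1)(2·6+1)(2·6+1) = 845
Δ: 2! 2! 10! / 15! → 1/90090
sum: t=0:+1/69120 t=1:−1/14400 t=2:+1/69120 = -7/172800
3j²(2 6 6; 0 0 0) = Δ·Π!·Σ² = 14/715  (sign -1)
sum: t=0:+1/322560 = 1/322560
3j²(2 6 6; 2 2 -4) = Δ·Π!·Σ² = 18/1001  (sign +1)
combine: 4πI² = 845·14/715·18/1001 = 36/121
take √, sign -1: I = -0.15386989
No selection rule forces the value: the integral is nonzero (none).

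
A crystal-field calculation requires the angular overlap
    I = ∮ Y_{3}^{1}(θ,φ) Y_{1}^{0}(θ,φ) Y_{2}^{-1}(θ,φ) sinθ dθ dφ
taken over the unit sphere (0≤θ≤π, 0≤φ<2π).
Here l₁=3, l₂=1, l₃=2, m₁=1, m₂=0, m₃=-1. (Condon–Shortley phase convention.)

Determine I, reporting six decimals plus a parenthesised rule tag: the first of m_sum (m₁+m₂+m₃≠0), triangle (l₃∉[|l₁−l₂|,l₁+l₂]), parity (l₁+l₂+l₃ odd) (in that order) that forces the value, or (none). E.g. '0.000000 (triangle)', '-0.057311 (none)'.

m-sum 0 ✓  L=6 even ✓  2≤2≤4 ✓
Π(2lᵢ+1) = 7×3×5 = 105
triangle coeff Δ(3,1,2) = 1/105
Σ_t [1,1]: t=1:−1/4 = -1/4
(3j)²=3/35 [(3 1 2; 0 0 0)], sign=-1
Σ_t [1,1]: t=1:−1/6 = -1/6
(3j)²=8/105 [(3 1 2; 1 0 -1)], sign=+1
⇒ 4πI² = 24/35
I = (-1)√(24/35/(4π)) = -0.23359668
No selection rule forces the value: the integral is nonzero (none).

-0.233597 (none)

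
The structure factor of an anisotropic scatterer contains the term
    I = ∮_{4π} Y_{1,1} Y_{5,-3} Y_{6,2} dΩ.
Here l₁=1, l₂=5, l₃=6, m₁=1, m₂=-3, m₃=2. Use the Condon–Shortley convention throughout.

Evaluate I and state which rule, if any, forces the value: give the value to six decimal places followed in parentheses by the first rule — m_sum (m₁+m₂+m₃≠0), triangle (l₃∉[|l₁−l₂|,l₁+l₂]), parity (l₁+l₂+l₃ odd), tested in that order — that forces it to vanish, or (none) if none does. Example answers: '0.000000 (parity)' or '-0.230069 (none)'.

Rules hold: Σm=0, L=12 even, 4≤6≤6.
N = 3·11·13 = 429
Δ = 0!·2!·10!/13! = 1/858
Racah Σ t=0..0: t=0:+1/14400 = 1/14400
⇒ 3j(1 5 6; 0 0 0)² = 6/143, sgn +1
Racah Σ t=0..0: t=0:+1/161280 = 1/161280
⇒ 3j(1 5 6; 1 -3 2)² = 1/143, sgn +1
4πI² = N·(3j₀)²·(3jₘ)² = 18/143
I = +1·√(0.125874/4π) = 0.10008369
No selection rule forces the value: the integral is nonzero (none).

0.100084 (none)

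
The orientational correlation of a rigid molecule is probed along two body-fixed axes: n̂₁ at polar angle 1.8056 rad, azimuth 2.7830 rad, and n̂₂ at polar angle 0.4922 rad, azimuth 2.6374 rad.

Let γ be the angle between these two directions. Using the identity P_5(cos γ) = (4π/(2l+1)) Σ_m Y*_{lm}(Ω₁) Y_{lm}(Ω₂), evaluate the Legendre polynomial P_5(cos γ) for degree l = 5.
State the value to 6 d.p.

0.339605

Term-by-term m-sum for l=5 (normalisation 4π/11 = 1.142397):
  m=-5: Y*=+0.088987+0.393928i  Y=+0.008899-0.006361i  product +0.003298+0.002939i
  m=-4: Y*=-0.041549+0.302664i  Y=-0.027825+0.058198i  product -0.016458-0.010840i
  m=-3: Y*=+0.077533-0.143620i  Y=-0.012725-0.218320i  product -0.032342-0.015100i
  m=-2: Y*=+0.235436-0.205323i  Y=+0.236557+0.375301i  product +0.132752+0.039788i
  m=-1: Y*=-0.088597+0.033206i  Y=-0.370312-0.204323i  product +0.039593+0.005806i
  m=+0: Y*=-0.310062-0.000000i  Y=-0.140580+0.000000i  product +0.043588+0.000000i
  m=+1: Y*=+0.088597+0.033206i  Y=+0.370312-0.204323i  product +0.039593-0.005806i
  m=+2: Y*=+0.235436+0.205323i  Y=+0.236557-0.375301i  product +0.132752-0.039788i
  m=+3: Y*=-0.077533-0.143620i  Y=+0.012725-0.218320i  product -0.032342+0.015100i
  m=+4: Y*=-0.041549-0.302664i  Y=-0.027825-0.058198i  product -0.016458+0.010840i
  m=+5: Y*=-0.088987+0.393928i  Y=-0.008899-0.006361i  product +0.003298-0.002939i
Accumulated sum +0.297274+0.000000i; after 4π/(2l+1) scaling, +0.339605+0.000000i ⇒ P_5 = 0.339605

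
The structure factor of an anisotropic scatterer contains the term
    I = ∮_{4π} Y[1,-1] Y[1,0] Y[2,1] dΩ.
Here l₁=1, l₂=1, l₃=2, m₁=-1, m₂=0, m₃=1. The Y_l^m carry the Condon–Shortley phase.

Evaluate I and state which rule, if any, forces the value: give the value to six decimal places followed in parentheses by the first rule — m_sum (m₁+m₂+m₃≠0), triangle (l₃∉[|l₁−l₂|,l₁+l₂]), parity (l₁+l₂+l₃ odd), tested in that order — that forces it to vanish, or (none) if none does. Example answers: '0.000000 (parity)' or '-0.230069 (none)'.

-0.218510 (none)

Rules hold: Σm=0, L=4 even, 0≤2≤2.
N = 3·3·5 = 45
Δ = 0!·2!·2!/5! = 1/30
Racah Σ t=0..0: t=0:+1/1 = 1/1
⇒ 3j(1 1 2; 0 0 0)² = 2/15, sgn +1
Racah Σ t=0..0: t=0:+1/2 = 1/2
⇒ 3j(1 1 2; -1 0 1)² = 1/10, sgn -1
4πI² = N·(3j₀)²·(3jₘ)² = 3/5
I = -1·√(0.6/4π) = -0.21850969
No selection rule forces the value: the integral is nonzero (none).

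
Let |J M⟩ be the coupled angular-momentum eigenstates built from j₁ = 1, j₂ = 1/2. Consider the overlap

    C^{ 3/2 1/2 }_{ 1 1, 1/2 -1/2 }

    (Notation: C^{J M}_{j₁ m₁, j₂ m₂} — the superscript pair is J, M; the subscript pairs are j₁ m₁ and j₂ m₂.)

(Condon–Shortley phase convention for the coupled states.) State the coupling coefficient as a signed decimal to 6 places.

√[4·0!2!1!/4! · 2!0!0!1!2!1!] = √(4/3)
  +(−1)^0/∏(0,0,0,0,2,1)! = 1/2  (running 1/2)
⟨..|..⟩ = √(4/3)·(1/2) = +0.577350

+0.577350  (= +√(1/3))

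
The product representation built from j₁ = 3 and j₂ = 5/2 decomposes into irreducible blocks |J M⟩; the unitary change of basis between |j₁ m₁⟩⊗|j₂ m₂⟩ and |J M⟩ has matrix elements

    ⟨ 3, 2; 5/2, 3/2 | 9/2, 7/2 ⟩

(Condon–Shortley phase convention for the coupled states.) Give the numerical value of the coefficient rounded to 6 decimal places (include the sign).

+√(1/99) ≈ +0.100504

√[10·1!5!4!/11! · 5!1!4!1!8!1!] = √(921600/11)
  +(−1)^0/∏(0,1,1,4,4,0)! = 1/576  (running 1/576)
  +(−1)^1/∏(1,0,0,3,5,1)! = -1/720  (running 1/2880)
⟨..|..⟩ = √(921600/11)·(1/2880) = +0.100504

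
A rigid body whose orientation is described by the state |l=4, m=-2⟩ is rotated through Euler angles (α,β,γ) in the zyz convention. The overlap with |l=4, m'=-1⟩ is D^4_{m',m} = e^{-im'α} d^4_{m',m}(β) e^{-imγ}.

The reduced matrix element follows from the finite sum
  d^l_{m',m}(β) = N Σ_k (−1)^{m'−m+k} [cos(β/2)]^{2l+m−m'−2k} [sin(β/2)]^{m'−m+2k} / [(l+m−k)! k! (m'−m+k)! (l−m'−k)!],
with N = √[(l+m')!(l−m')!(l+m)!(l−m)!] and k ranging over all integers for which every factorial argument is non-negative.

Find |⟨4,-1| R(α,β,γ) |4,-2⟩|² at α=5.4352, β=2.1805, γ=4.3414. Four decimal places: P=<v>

P=0.2215

First d^4_{-1,-2}(β=2.1805), then the phase factors e^{-i(-1)α} and e^{-i(-2)γ}:
c=cos(2.180500/2)=0.462264, s=sin(2.180500/2)=0.886743; N=√[6·120·2·720]=1018.233765
The bounds max(0,m−m')=0 and min(l+m,l−m')=2 give 3 terms
  k=0: (−1)^1·1018.2338/(240)·0.4623^7·0.8867^1 = -0.016969
  k=1: (−1)^2·1018.2338/(48)·0.4623^5·0.8867^3 = +0.312211
  k=2: (−1)^3·1018.2338/(72)·0.4623^3·0.8867^5 = -0.765900
d^4_{-1,-2}(2.1805) = -0.016969 +0.312211 -0.765900 = -0.470658
|D^4_{-1,-2}|² = |d^4_{-1,-2}(β)|² = (-0.470658)² = 0.221519 (the z-rotation phases have unit modulus)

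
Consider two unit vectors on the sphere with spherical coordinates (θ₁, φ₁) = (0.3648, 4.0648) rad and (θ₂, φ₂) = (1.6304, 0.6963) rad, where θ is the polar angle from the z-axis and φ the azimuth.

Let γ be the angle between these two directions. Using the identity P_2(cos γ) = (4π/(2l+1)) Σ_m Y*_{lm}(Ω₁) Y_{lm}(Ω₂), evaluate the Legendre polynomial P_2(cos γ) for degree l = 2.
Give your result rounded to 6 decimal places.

Term-by-term m-sum for l=2 (normalisation 4π/5 = 2.513274):
  m=-2: Y*=-0.01338 + 0.04731j  Y=0.06823 - 0.37881j  product 0.01701 + 0.00830j
  m=-1: Y*=-0.15533 - 0.20535j  Y=-0.03524 + 0.02946j  product 0.01152 + 0.00266j
  m=+0: Y*=0.51035 + 0.00000j  Y=-0.31203 + 0.00000j  product -0.15925 + 0.00000j
  m=+1: Y*=0.15533 - 0.20535j  Y=0.03524 + 0.02946j  product 0.01152 - 0.00266j
  m=+2: Y*=-0.01338 - 0.04731j  Y=0.06823 + 0.37881j  product 0.01701 - 0.00830j
Σ over m = -0.10218 - 0.00000j; ×(4π/5) → -0.25681 - 0.00000j. Real part: -0.256811

-0.256811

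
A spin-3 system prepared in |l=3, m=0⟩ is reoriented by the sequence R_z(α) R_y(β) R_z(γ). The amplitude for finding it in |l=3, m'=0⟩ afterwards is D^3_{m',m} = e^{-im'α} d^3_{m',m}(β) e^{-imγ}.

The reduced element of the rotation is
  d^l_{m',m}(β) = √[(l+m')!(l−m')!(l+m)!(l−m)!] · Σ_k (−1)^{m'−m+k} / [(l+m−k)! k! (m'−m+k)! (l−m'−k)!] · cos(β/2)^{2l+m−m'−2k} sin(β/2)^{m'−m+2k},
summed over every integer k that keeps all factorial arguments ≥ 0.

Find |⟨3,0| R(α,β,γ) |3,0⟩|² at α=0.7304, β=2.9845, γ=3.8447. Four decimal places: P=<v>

P=0.8598

Split into d^3_{0,0}(β=2.9845) × two z-phases.
With c≡cos(β/2)=0.078466 and s≡sin(β/2)=0.996917, N=[6·6·6·6]^{1/2}=36.000000
k∈{0,1,2,3} keeps every argument non-negative
  k=0: (−1)^0·36.0000/(36)·0.0785^6·0.9969^0 = +0.000000
  k=1: (−1)^1·36.0000/(4)·0.0785^4·0.9969^2 = -0.000339
  k=2: (−1)^2·36.0000/(4)·0.0785^2·0.9969^4 = +0.054731
  k=3: (−1)^3·36.0000/(36)·0.0785^0·0.9969^6 = -0.981643
d^3_{0,0}(2.9845) = +0.000000 -0.000339 +0.054731 -0.981643 = -0.927250
|D^3_{0,0}|² = |d^3_{0,0}(β)|² = (-0.927250)² = 0.859793 (the z-rotation phases have unit modulus)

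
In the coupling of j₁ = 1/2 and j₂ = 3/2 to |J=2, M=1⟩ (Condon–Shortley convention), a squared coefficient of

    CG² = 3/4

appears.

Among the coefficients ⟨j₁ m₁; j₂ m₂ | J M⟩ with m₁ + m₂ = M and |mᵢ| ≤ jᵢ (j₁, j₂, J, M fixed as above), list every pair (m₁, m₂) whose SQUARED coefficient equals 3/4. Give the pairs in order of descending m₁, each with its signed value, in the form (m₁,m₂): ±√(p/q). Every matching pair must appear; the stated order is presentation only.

(1/2,1/2): +√(3/4)

Admissible pairs with m₁+m₂ = M = 1: (-1/2,3/2), (1/2,1/2)
  (m₁,m₂)=(1/2,1/2): CG² = 3/4, CG = +√(3/4)   ← matches the target
  (m₁,m₂)=(-1/2,3/2): CG² = 1/4, CG = +√(1/4)
Pairs with CG² = 3/4: (1/2,1/2): +√(3/4)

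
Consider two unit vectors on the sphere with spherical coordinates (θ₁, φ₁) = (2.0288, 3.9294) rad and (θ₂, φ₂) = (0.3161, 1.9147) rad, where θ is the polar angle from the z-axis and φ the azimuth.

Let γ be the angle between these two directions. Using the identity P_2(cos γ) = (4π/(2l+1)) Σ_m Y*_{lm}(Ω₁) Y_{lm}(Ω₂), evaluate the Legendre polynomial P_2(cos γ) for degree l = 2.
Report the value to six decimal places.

-0.062604

Addition theorem: P_2(cos γ) = (4π/5) Σ_m Y*_{lm}(Ω₁) Y_{lm}(Ω₂), m = −2…2:
  [-2]  conj(Y_{2,-2})(Ω₁) = -0.001497+0.310752i ; Y_{2,-2}(Ω₂) = -0.028841+0.023697i ; Δ = -0.007321-0.008998i
  [-1]  conj(Y_{2,-1})(Ω₁) = +0.216123+0.217167i ; Y_{2,-1}(Ω₂) = -0.076960-0.214892i ; Δ = +0.030035-0.063156i
  [+0]  conj(Y_{2,0})(Ω₁) = -0.130411-0.000000i ; Y_{2,0}(Ω₂) = +0.539349+0.000000i ; Δ = -0.070337-0.000000i
  [+1]  conj(Y_{2,1})(Ω₁) = -0.216123+0.217167i ; Y_{2,1}(Ω₂) = +0.076960-0.214892i ; Δ = +0.030035+0.063156i
  [+2]  conj(Y_{2,2})(Ω₁) = -0.001497-0.310752i ; Y_{2,2}(Ω₂) = -0.028841-0.023697i ; Δ = -0.007321+0.008998i
Total Σ_m = -0.024909+0.000000i. Multiply by 2.513274: -0.062604+0.000000i. P_2(cos γ) = -0.062604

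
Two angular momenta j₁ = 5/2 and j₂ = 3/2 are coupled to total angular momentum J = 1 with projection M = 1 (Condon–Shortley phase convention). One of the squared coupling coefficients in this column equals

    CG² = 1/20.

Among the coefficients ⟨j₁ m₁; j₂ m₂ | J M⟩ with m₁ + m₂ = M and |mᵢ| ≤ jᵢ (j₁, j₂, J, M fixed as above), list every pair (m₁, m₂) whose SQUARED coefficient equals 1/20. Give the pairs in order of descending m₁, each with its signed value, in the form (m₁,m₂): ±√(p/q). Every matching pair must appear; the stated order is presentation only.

Admissible pairs with m₁+m₂ = M = 1: (-1/2,3/2), (1/2,1/2), (3/2,-1/2), (5/2,-3/2)
  (m₁,m₂)=(5/2,-3/2): CG² = 1/2, CG = +√(1/2)
  (m₁,m₂)=(3/2,-1/2): CG² = 3/10, CG = −√(3/10)
  (m₁,m₂)=(1/2,1/2): CG² = 3/20, CG = +√(3/20)
  (m₁,m₂)=(-1/2,3/2): CG² = 1/20, CG = −√(1/20)   ← matches the target
Pairs with CG² = 1/20: (-1/2,3/2): −√(1/20)

(-1/2,3/2): −√(1/20)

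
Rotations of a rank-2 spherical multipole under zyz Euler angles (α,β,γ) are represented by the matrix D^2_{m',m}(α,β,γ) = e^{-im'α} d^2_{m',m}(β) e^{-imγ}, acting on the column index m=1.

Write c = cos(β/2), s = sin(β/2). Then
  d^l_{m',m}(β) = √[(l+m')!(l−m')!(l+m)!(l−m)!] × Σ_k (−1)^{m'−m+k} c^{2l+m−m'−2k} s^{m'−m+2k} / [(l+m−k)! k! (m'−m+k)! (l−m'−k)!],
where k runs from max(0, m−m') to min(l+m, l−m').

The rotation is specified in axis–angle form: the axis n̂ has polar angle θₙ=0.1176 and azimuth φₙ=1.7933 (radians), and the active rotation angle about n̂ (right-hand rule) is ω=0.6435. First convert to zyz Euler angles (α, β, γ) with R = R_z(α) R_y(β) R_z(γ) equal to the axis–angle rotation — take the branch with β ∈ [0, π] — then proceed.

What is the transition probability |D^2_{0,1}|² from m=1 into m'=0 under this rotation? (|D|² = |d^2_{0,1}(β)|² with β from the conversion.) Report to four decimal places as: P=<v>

P=0.0082

Axis–angle → zyz. n̂ = (sinθₙcosφₙ, sinθₙsinφₙ, cosθₙ) = (-0.025891, +0.114437, +0.993093), ω = 0.6435.
R = I cosω + sinω [n̂]ₓ + (1−cosω) n̂n̂ᵀ gives
  R = [+0.800135, -0.596448, +0.063519; +0.595262, +0.802620, +0.038264; -0.073804, +0.007194, +0.997247]
β = atan2(√(R₁₃²+R₂₃²), R₃₃) = 0.074222; α = atan2(R₂₃, R₁₃) mod 2π = 0.542180; γ = atan2(R₃₂, −R₃₁) mod 2π = 0.097173
First d^2_{0,1}(β=0.0742), then the phase factors e^{-i(0)α} and e^{-i(1)γ}:
Half-angle: c=0.999311, s=0.037103. N=√(2·2·6·1)=4.898979
k∈{1,2} keeps every argument non-negative
  k=1: (−1)^0·4.8990/(2)·0.9993^3·0.0371^1 = +0.090695
  k=2: (−1)^1·4.8990/(2)·0.9993^1·0.0371^3 = -0.000125
d^2_{0,1}(0.0742) = +0.090695 -0.000125 = +0.090570
|D^2_{0,1}|² = |d^2_{0,1}(β)|² = (+0.090570)² = 0.008203 (the z-rotation phases have unit modulus)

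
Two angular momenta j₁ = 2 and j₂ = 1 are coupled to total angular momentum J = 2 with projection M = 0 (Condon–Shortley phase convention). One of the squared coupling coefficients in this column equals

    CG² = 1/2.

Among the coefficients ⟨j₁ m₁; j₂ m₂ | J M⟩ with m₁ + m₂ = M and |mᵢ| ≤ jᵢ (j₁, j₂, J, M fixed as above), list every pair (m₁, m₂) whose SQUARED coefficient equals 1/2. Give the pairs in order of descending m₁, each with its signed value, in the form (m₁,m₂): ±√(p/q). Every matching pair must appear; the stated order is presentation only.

(1,-1): +√(1/2); (-1,1): −√(1/2)

Admissible pairs with m₁+m₂ = M = 0: (-1,1), (0,0), (1,-1)
  (m₁,m₂)=(1,-1): CG² = 1/2, CG = +√(1/2)   ← matches the target
  (m₁,m₂)=(0,0): CG² = 0/1, CG = 0
  (m₁,m₂)=(-1,1): CG² = 1/2, CG = −√(1/2)   ← matches the target
Pairs with CG² = 1/2: (1,-1): +√(1/2); (-1,1): −√(1/2)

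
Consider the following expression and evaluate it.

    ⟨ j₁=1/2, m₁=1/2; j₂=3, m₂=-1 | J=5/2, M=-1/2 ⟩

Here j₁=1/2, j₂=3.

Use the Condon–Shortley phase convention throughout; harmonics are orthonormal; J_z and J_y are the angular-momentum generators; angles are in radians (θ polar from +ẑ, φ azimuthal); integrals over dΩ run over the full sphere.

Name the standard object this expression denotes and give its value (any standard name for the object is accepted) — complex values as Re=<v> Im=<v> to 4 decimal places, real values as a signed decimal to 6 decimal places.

Clebsch–Gordan coefficient, +√(4/7) ≈ +0.755929

This is a Clebsch–Gordan (vector-coupling) coefficient.
√[6·1!0!5!/7! · 1!0!2!4!2!3!] = √(576/7)
  +(−1)^0/∏(0,1,0,2,0,3)! = 1/12  (running 1/12)
⟨..|..⟩ = √(576/7)·(1/12) = +0.755929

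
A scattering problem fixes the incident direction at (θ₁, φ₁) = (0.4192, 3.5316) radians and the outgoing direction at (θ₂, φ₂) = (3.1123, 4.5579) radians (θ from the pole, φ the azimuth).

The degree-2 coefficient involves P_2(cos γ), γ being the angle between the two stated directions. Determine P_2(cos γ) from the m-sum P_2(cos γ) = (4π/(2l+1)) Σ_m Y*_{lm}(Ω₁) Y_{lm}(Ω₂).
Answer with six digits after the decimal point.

Addition theorem: P_2(cos γ) = (4π/5) Σ_m Y*_{lm}(Ω₁) Y_{lm}(Ω₂), m = −2…2:
  m=-2: Y*=(0.045494, 0.045007)  Y=(-0.000316, -0.000101)  product (-0.000010, -0.000019)
  m=-1: Y*=(-0.265655, -0.109201)  Y=(0.003480, -0.022348)  product (-0.003365, 0.005557)
  m=+0: Y*=(0.474027, -0.000000)  Y=(0.629971, 0.000000)  product (0.298624, 0.000000)
  m=+1: Y*=(0.265655, -0.109201)  Y=(-0.003480, -0.022348)  product (-0.003365, -0.005557)
  m=+2: Y*=(0.045494, -0.045007)  Y=(-0.000316, 0.000101)  product (-0.000010, 0.000019)
Σ over m = (0.291874, 0.000000); ×(4π/5) → (0.733560, 0.000000). Real part: 0.733560

0.733560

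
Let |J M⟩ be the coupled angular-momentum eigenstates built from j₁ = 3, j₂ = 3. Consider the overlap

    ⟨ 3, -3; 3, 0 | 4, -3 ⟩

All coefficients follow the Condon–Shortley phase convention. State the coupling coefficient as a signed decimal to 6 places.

j₁+j₂−J=2  J+j₁−j₂=4  J−j₁+j₂=4  j₁+j₂+J+1=11
(j₁±m₁, j₂±m₂, J±M) = (0,6,3,3,1,7)
P² = 373248/11
sum k=2..2:
  [2] +1/288 = 1/288
S = 1/288
C² = P²·S² = 9/22 ; C = +0.639602

+√(9/22) = +0.639602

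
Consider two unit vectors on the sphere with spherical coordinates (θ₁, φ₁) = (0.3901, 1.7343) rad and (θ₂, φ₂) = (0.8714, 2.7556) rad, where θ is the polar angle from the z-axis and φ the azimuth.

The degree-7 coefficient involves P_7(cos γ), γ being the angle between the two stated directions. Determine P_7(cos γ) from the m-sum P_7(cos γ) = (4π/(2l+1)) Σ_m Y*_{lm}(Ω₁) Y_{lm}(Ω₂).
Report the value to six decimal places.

-0.023480

Summing Y*_{l m}(θ₁,φ₁)·Y_{l m}(θ₂,φ₂) over m ∈ [−7, 7]; prefactor 4π/(2·7+1) = 0.837758:
  m=-7: Y*=+0.000524-0.000238i  Y=+0.069527-0.032702i  product +0.000029-0.000034i
  m=-6: Y*=-0.002911-0.004349i  Y=-0.163995+0.177754i  product +0.001250+0.000196i
  m=-5: Y*=-0.021542+0.020201i  Y=+0.148483-0.395479i  product +0.004790+0.011519i
  m=-4: Y*=+0.091474+0.070120i  Y=+0.010374+0.386622i  product -0.026161+0.036093i
  m=-3: Y*=+0.146674-0.274648i  Y=-0.004132-0.009434i  product -0.003197-0.000249i
  m=-2: Y*=-0.506105-0.171663i  Y=-0.254698-0.247956i  product +0.086339+0.169214i
  m=-1: Y*=-0.066396+0.402456i  Y=+0.159979+0.065012i  product -0.036786+0.060068i
  m=+0: Y*=-0.259664-0.000000i  Y=+0.310232+0.000000i  product -0.080556-0.000000i
  m=+1: Y*=+0.066396+0.402456i  Y=-0.159979+0.065012i  product -0.036786-0.060068i
  m=+2: Y*=-0.506105+0.171663i  Y=-0.254698+0.247956i  product +0.086339-0.169214i
  m=+3: Y*=-0.146674-0.274648i  Y=+0.004132-0.009434i  product -0.003197+0.000249i
  m=+4: Y*=+0.091474-0.070120i  Y=+0.010374-0.386622i  product -0.026161-0.036093i
  m=+5: Y*=+0.021542+0.020201i  Y=-0.148483-0.395479i  product +0.004790-0.011519i
  m=+6: Y*=-0.002911+0.004349i  Y=-0.163995-0.177754i  product +0.001250-0.000196i
  m=+7: Y*=-0.000524-0.000238i  Y=-0.069527-0.032702i  product +0.000029+0.000034i
Σ over m = -0.028027-0.000000i; ×(4π/15) → -0.023480-0.000000i. Real part: -0.023480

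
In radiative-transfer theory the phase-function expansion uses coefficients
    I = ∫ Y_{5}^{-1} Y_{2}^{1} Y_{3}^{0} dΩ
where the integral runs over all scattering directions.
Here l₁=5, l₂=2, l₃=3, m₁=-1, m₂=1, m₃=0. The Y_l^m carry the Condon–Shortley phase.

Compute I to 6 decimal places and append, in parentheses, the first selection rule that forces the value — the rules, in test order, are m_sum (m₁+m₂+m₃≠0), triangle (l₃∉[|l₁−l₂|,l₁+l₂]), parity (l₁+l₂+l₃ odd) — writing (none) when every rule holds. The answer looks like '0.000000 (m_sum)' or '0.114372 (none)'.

-0.214318 (none)

m-sum 0 ✓  L=10 even ✓  3≤3≤7 ✓
Π(2lᵢ+1) = 11×5×7 = 385
triangle coeff Δ(5,2,3) = 1/2310
Σ_t [2,2]: t=2:+1/144 = 1/144
(3j)²=10/231 [(5 2 3; 0 0 0)], sign=-1
Σ_t [3,3]: t=3:−1/216 = -1/216
(3j)²=8/231 [(5 2 3; -1 1 0)], sign=+1
⇒ 4πI² = 400/693
I = (-1)√(400/693/(4π)) = -0.21431790
No selection rule forces the value: the integral is nonzero (none).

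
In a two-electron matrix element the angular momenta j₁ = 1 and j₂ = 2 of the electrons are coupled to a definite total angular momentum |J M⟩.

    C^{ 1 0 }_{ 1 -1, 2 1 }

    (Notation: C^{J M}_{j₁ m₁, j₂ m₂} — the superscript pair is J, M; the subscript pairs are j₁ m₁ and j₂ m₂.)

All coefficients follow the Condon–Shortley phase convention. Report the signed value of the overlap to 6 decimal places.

triangle: 2!·0!·2!/5! = 4/120
(j±m)!: 0!·2!·3!·1!·1!·1! = 12
prefactor² = (2J+1)·Δ·N² = 6/5
  k=2: +1/(2!·0!·0!·1!·0!·1!) = 1/2
Σ = 1/2  ⇒  CG² = 6/5·(1/2)² = 3/10
CG = +√(3/10) = +0.547723

+√(3/10) ≈ +0.547723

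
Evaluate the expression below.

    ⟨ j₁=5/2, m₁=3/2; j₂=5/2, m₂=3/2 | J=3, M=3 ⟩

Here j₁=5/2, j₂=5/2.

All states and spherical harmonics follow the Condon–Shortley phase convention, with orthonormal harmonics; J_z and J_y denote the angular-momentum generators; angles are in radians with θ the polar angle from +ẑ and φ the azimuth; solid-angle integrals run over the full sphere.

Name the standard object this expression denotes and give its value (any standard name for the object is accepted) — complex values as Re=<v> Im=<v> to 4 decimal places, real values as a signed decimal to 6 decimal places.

Clebsch–Gordan coefficient, −√(4/9) ≈ -0.666667

This is a Clebsch–Gordan (vector-coupling) coefficient.
√[7·2!3!3!/9! · 4!1!4!1!6!0!] = √(576)
  +(−1)^1/∏(1,1,0,3,3,0)! = -1/36  (running -1/36)
⟨..|..⟩ = √(576)·(-1/36) = -0.666667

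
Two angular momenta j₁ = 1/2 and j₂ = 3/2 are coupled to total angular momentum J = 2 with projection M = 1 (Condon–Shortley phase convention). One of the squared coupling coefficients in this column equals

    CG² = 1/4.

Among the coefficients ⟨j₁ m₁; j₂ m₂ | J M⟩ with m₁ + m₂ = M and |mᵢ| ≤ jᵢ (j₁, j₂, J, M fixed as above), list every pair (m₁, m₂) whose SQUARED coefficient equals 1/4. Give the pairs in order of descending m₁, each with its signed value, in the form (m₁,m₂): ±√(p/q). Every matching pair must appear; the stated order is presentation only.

Admissible pairs with m₁+m₂ = M = 1: (-1/2,3/2), (1/2,1/2)
  (m₁,m₂)=(1/2,1/2): CG² = 3/4, CG = +√(3/4)
  (m₁,m₂)=(-1/2,3/2): CG² = 1/4, CG = +√(1/4)   ← matches the target
Pairs with CG² = 1/4: (-1/2,3/2): +√(1/4)

(-1/2,3/2): +√(1/4)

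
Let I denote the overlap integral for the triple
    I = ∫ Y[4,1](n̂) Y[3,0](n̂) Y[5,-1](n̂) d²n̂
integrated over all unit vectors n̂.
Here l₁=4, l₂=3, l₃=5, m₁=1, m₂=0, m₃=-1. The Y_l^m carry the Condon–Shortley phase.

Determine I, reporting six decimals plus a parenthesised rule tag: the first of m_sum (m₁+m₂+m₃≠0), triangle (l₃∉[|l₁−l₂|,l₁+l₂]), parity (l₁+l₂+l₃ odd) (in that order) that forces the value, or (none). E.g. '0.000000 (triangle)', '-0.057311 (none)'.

Checks pass: Σm=0; 12 even; l₃=5∈[1,7].
(2·4+1)(2·3+1)(2·5+1) = 693
Δ: 2! 6! 4! / 13! → 1/180180
sum: t=0:+1/576 t=1:−1/144 t=2:+1/576 = -1/288
3j²(4 3 5; 0 0 0) = Δ·Π!·Σ² = 20/1001  (sign +1)
sum: t=0:+1/432 t=1:−1/192 t=2:+1/1440 = -19/8640
3j²(4 3 5; 1 0 -1) = Δ·Π!·Σ² = 361/30030  (sign -1)
combine: 4πI² = 693·20/1001·361/30030 = 2166/13013
take √, sign -1: I = -0.11508947
No selection rule forces the value: the integral is nonzero (none).

-0.115089 (none)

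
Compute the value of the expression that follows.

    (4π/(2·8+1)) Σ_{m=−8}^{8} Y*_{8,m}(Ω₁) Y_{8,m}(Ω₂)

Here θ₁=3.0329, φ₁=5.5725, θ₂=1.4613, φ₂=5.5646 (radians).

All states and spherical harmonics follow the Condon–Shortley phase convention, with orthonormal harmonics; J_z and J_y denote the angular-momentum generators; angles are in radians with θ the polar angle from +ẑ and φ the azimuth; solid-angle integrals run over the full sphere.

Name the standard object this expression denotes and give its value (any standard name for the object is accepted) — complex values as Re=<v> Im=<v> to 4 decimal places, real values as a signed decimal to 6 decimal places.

This sum is the spherical-harmonic addition theorem: it equals the Legendre polynomial P_l(cos γ) of the angle γ between the two directions.
Summing Y*_{l m}(θ₁,φ₁)·Y_{l m}(θ₂,φ₂) over m ∈ [−8, 8]; prefactor 4π/(2·8+1) = 0.739198:
  m=-8: Y*=+0.000000+0.000000i  Y=+0.422728-0.250247i  product +0.000000+0.000000i
  m=-7: Y*=-0.000000-0.000000i  Y=+0.067483-0.205212i  product -0.000000-0.000000i
  m=-6: Y*=-0.000004+0.000008i  Y=+0.116308+0.274423i  product -0.000003-0.000000i
  m=-5: Y*=+0.000132-0.000057i  Y=+0.218888+0.106095i  product +0.000035+0.000001i
  m=-4: Y*=-0.001736-0.000535i  Y=-0.222589+0.060945i  product +0.000419+0.000013i
  m=-3: Y*=+0.009082+0.014445i  Y=-0.139506+0.210645i  product -0.004310-0.000102i
  m=-2: Y*=+0.016934-0.112481i  Y=-0.026583-0.197749i  product -0.022693-0.000359i
  m=-1: Y*=-0.365156+0.314298i  Y=-0.192561-0.168408i  product +0.123245+0.000974i
  m=+0: Y*=+0.928497-0.000000i  Y=+0.190109+0.000000i  product +0.176515+0.000000i
  m=+1: Y*=+0.365156+0.314298i  Y=+0.192561-0.168408i  product +0.123245-0.000974i
  m=+2: Y*=+0.016934+0.112481i  Y=-0.026583+0.197749i  product -0.022693+0.000359i
  m=+3: Y*=-0.009082+0.014445i  Y=+0.139506+0.210645i  product -0.004310+0.000102i
  m=+4: Y*=-0.001736+0.000535i  Y=-0.222589-0.060945i  product +0.000419-0.000013i
  m=+5: Y*=-0.000132-0.000057i  Y=-0.218888+0.106095i  product +0.000035-0.000001i
  m=+6: Y*=-0.000004-0.000008i  Y=+0.116308-0.274423i  product -0.000003+0.000000i
  m=+7: Y*=+0.000000-0.000000i  Y=-0.067483-0.205212i  product -0.000000+0.000000i
  m=+8: Y*=+0.000000-0.000000i  Y=+0.422728+0.250247i  product +0.000000-0.000000i
Total Σ_m = +0.369902-0.000000i. Multiply by 0.739198: +0.273431-0.000000i. P_8(cos γ) = 0.273431

Legendre polynomial (addition theorem), +0.273431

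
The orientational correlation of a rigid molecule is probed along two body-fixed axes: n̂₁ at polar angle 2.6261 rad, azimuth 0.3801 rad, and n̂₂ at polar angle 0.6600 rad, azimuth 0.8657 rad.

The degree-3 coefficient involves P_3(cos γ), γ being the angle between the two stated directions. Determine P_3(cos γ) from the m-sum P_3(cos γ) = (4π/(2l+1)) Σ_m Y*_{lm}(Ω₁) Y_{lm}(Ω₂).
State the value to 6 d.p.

0.444785

Term-by-term m-sum for l=3 (normalisation 4π/7 = 1.795196):
  m=-3: Y*=0.02086 + 0.04542j  Y=-0.08226 - 0.04981j  product 0.00055 - 0.00478j
  m=-2: Y*=-0.15659 - 0.14889j  Y=-0.04853 - 0.29959j  product -0.03701 + 0.05414j
  m=-1: Y*=0.41202 + 0.16461j  Y=0.27231 - 0.31997j  product 0.16487 - 0.08701j
  m=+0: Y*=-0.25485 + 0.00000j  Y=0.03551 + 0.00000j  product -0.00905 + 0.00000j
  m=+1: Y*=-0.41202 + 0.16461j  Y=-0.27231 - 0.31997j  product 0.16487 + 0.08701j
  m=+2: Y*=-0.15659 + 0.14889j  Y=-0.04853 + 0.29959j  product -0.03701 - 0.05414j
  m=+3: Y*=-0.02086 + 0.04542j  Y=0.08226 - 0.04981j  product 0.00055 + 0.00478j
Total Σ_m = 0.24776 - 0.00000j. Multiply by 1.795196: 0.44479 - 0.00000j. P_3(cos γ) = 0.444785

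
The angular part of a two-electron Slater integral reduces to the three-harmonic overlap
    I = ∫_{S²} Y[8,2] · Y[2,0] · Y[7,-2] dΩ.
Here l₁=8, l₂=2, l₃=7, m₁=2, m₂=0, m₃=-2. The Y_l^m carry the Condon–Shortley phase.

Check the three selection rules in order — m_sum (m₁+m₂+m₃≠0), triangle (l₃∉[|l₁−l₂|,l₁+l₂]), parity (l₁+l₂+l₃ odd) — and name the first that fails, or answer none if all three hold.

azimuthal sum: 2 + 0 − 2 = 0  ✓
6 ≤ 7 ≤ 10 (triangle on l)  ✓
L = 8 + 2 + 7 = 17 (odd)  ✗

parity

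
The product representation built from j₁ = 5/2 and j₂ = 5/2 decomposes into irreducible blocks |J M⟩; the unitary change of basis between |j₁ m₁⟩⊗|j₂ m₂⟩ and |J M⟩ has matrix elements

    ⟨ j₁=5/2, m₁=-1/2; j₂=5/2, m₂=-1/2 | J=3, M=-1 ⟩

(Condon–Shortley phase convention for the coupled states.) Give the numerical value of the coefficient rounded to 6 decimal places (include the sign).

−√(4/15) ≈ -0.516398

√[7·2!3!3!/9! · 2!3!2!3!2!4!] = √(48/5)
  +(−1)^0/∏(0,2,3,2,0,1)! = 1/24  (running 1/24)
  +(−1)^1/∏(1,1,2,1,1,2)! = -1/4  (running -5/24)
  +(−1)^2/∏(2,0,1,0,2,3)! = 1/24  (running -1/6)
⟨..|..⟩ = √(48/5)·(-1/6) = -0.516398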